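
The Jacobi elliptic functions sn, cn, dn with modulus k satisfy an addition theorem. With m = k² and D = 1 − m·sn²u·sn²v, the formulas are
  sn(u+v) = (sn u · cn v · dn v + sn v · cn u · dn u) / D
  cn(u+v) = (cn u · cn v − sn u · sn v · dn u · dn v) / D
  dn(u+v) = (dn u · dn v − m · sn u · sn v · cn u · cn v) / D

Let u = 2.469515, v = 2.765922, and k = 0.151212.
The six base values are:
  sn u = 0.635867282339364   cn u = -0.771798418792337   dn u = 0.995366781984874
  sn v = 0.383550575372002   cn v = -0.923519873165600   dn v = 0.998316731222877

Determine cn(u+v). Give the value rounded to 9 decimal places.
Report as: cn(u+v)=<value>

cn(u+v)=0.471063188

m = k² = 0.022865068944
D = 1 − m·sn²u·sn²v = 0.9986399629126472
cn(u+v) = (cn u·cn v − sn u·sn v·dn u·dn v)/D = 0.4704225244353859/0.9986399629126472 = 0.4710631878413367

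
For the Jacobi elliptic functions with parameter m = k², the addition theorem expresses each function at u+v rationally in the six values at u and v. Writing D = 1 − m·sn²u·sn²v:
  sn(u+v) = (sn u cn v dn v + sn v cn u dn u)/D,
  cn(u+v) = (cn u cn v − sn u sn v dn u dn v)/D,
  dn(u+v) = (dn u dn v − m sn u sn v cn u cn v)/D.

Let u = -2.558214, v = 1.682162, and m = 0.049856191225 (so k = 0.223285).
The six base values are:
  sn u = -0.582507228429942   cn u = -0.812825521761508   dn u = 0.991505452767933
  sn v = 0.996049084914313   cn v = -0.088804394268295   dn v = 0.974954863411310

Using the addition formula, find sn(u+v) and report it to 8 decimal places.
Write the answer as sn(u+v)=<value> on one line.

sn(u+v)=-0.76514501

m = k² = 0.049856191225
D = 1 − m·sn²u·sn²v = 0.9832164735639556
sn(u+v) = (sn u·cn v·dn v + sn v·cn u·dn u)/D = -0.752303175129219/0.9832164735639556 = -0.765145006574469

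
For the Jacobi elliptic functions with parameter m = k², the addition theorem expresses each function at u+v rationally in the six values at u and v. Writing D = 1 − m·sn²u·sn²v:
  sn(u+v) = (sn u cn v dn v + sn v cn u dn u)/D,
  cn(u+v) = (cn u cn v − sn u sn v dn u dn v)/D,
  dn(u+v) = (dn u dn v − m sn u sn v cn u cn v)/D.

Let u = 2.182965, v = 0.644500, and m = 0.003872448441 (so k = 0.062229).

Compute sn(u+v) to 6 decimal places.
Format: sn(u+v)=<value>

sn(u+v)=0.311865

sn u = 0.819878635547069, cn u = -0.5725373550900206, dn u = 0.9986976200905232
sn v = 0.6006717203920828, cn v = 0.7994957687950672, dn v = 0.9993011534922078
m = k² = 0.003872448441
D = 1 − m·sn²u·sn²v = 0.9990607976831841
sn(u+v) = (sn u·cn v·dn v + sn v·cn u·dn u)/D = 0.3115723129917137/0.9990607976831841 = 0.3118652175265489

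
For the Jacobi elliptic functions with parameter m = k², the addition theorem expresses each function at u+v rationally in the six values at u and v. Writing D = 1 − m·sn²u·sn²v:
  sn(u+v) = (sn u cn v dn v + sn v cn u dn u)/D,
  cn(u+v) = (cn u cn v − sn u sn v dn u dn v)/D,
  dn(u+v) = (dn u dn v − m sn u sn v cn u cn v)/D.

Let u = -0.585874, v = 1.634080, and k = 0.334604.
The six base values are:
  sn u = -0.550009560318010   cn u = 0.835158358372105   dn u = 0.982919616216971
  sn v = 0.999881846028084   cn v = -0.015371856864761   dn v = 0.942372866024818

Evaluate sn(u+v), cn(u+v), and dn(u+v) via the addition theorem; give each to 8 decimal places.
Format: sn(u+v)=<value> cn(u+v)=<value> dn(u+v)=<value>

m = k² = 0.111959836816
D = 1 − m·sn²u·sn²v = 0.9661389749916737
sn(u+v) = (sn u·cn v·dn v + sn v·cn u·dn u)/D = 0.8287639911963883/0.9661389749916737 = 0.8578103281709867
cn(u+v) = (cn u·cn v − sn u·sn v·dn u·dn v)/D = 0.4965629525993605/0.9661389749916737 = 0.5139663810826387
dn(u+v) = (dn u·dn v − m·sn u·sn v·cn u·cn v)/D = 0.9254863222778359/0.9661389749916737 = 0.9579225621094644

sn(u+v)=0.85781033 cn(u+v)=0.51396638 dn(u+v)=0.95792256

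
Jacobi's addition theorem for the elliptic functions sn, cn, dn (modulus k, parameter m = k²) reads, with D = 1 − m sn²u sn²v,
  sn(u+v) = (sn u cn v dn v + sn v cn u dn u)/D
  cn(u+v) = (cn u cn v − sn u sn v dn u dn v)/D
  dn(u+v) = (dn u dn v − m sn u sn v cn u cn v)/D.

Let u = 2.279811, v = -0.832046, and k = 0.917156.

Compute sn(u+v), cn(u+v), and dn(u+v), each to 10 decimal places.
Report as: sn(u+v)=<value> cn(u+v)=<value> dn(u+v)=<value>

sn u = 0.9994539584636063, cn u = 0.03304216868530283, dn u = 0.3996789386207206
sn v = -0.6909177111181491, cn v = 0.7229334108085322, dn v = 0.7735958337578954
m = k² = 0.841175128336
D = 1 − m·sn²u·sn²v = 0.5988889196775715
sn(u+v) = (sn u·cn v·dn v + sn v·cn u·dn u)/D = 0.549828458259875/0.5988889196775715 = 0.9180808664082322
cn(u+v) = (cn u·cn v − sn u·sn v·dn u·dn v)/D = 0.2373954603612662/0.5988889196775715 = 0.3963931416348038
dn(u+v) = (dn u·dn v − m·sn u·sn v·cn u·cn v)/D = 0.3230652617472546/0.5988889196775715 = 0.5394410401200706

sn(u+v)=0.9180808664 cn(u+v)=0.3963931416 dn(u+v)=0.5394410401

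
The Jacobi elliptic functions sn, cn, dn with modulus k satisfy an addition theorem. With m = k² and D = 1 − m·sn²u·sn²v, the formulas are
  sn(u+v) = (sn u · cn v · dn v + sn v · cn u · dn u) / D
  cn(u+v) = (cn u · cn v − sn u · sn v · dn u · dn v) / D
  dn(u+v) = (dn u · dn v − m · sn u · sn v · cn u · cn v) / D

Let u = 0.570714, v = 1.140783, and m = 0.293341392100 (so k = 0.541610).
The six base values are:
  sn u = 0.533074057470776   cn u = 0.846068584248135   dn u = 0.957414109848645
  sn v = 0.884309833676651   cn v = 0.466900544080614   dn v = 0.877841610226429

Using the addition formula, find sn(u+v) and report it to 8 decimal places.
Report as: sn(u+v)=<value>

m = k² = 0.2933413921
D = 1 − m·sn²u·sn²v = 0.9348135465991613
sn(u+v) = (sn u·cn v·dn v + sn v·cn u·dn u)/D = 0.9348128216573368/0.9348135465991613 = 0.999999224506505

sn(u+v)=0.99999922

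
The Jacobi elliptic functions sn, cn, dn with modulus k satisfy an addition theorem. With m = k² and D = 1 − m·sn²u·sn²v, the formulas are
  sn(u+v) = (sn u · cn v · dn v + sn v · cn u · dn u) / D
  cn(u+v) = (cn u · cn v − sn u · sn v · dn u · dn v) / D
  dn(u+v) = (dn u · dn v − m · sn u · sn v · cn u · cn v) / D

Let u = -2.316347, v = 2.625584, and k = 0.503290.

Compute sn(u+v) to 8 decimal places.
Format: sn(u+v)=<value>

sn u = -0.8515076849792722, cn u = -0.5243421234473162, dn u = 0.9035155518666823
sn v = 0.6696103638744861, cn v = -0.7427125692970857, dn v = 0.9415017116870157
m = k² = 0.2533008241
D = 1 − m·sn²u·sn²v = 0.9176510473198501
sn(u+v) = (sn u·cn v·dn v + sn v·cn u·dn u)/D = 0.2782008979372927/0.9176510473198501 = 0.3031663274943388

sn(u+v)=0.30316633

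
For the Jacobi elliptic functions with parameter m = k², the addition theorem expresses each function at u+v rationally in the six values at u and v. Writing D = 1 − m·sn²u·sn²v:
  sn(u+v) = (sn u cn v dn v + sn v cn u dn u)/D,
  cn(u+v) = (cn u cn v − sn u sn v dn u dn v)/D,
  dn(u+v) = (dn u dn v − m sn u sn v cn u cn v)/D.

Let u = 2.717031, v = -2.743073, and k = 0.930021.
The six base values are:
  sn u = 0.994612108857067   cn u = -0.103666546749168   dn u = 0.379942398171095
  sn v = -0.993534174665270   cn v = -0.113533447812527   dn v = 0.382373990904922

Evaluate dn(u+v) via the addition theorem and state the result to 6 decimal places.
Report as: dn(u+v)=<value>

m = k² = 0.864939060441
D = 1 − m·sn²u·sn²v = 0.1553853405004464
dn(u+v) = (dn u·dn v − m·sn u·sn v·cn u·cn v)/D = 0.1553397793339605/0.1553853405004464 = 0.9997067859404297

dn(u+v)=0.999707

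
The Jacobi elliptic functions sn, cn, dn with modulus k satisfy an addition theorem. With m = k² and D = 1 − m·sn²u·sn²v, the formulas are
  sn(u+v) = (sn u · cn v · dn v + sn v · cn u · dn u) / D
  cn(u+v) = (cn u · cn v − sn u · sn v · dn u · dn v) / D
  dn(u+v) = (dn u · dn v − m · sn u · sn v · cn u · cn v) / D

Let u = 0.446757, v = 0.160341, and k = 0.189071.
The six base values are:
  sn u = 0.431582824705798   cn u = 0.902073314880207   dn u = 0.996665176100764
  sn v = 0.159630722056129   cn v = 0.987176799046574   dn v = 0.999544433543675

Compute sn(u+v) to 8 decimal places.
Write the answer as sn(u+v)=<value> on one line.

m = k² = 0.035747843041
D = 1 − m·sn²u·sn²v = 0.9998303276383137
sn(u+v) = (sn u·cn v·dn v + sn v·cn u·dn u)/D = 0.569372862568218/0.9998303276383137 = 0.5694694858007821

sn(u+v)=0.56946949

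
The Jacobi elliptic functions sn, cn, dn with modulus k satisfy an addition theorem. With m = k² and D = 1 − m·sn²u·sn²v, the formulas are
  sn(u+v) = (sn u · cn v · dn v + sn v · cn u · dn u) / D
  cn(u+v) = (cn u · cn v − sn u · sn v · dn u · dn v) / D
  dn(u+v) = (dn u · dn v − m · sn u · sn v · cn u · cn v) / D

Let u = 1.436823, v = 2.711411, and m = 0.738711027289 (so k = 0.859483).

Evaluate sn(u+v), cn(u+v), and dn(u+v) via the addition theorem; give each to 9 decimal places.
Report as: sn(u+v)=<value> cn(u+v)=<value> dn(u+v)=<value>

sn(u+v)=0.124721600 cn(u+v)=-0.992191777 dn(u+v)=0.994237898

sn u = 0.9289761266736585, cn u = 0.3701396440134544, dn u = 0.602075462559147
sn v = 0.9536630598625416, cn v = -0.3008766661833623, dn v = 0.5728543398498267
m = k² = 0.738711027289
D = 1 − m·sn²u·sn²v = 0.420206142448278
sn(u+v) = (sn u·cn v·dn v + sn v·cn u·dn u)/D = 0.05240878228962512/0.420206142448278 = 0.1247215996993094
cn(u+v) = (cn u·cn v − sn u·sn v·dn u·dn v)/D = -0.4169250792290878/0.420206142448278 = -0.9921917771118874
dn(u+v) = (dn u·dn v − m·sn u·sn v·cn u·cn v)/D = 0.4177848716818531/0.420206142448278 = 0.9942378977320093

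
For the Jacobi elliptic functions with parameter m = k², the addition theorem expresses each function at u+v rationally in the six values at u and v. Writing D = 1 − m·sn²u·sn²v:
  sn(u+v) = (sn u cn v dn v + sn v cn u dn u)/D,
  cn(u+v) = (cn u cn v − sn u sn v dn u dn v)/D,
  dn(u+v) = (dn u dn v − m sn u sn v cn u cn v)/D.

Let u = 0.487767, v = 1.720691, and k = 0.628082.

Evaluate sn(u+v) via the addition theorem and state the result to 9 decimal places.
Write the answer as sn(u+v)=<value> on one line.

sn u = 0.4622399256611019, cn u = 0.886754899126483, dn u = 0.9569282313716708
sn v = 0.9991485821078295, cn v = 0.04125664639684027, dn v = 0.7785784879415542
m = k² = 0.394486998724
D = 1 − m·sn²u·sn²v = 0.9158551081300524
sn(u+v) = (sn u·cn v·dn v + sn v·cn u·dn u)/D = 0.8626861744815253/0.9158551081300524 = 0.941946129713591

sn(u+v)=0.941946130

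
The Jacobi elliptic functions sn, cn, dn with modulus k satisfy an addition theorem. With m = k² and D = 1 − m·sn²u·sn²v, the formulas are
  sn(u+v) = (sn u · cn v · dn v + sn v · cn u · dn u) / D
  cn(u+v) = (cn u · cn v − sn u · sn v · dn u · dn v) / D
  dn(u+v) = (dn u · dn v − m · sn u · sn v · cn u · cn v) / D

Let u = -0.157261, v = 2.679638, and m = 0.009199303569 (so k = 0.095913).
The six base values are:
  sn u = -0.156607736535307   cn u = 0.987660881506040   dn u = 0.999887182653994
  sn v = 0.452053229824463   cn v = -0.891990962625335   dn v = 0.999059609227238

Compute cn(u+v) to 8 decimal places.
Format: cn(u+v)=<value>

cn(u+v)=-0.81030146

m = k² = 0.009199303569
D = 1 − m·sn²u·sn²v = 0.9999538936726999
cn(u+v) = (cn u·cn v − sn u·sn v·dn u·dn v)/D = -0.810264101718507/0.9999538936726999 = -0.8103014617429139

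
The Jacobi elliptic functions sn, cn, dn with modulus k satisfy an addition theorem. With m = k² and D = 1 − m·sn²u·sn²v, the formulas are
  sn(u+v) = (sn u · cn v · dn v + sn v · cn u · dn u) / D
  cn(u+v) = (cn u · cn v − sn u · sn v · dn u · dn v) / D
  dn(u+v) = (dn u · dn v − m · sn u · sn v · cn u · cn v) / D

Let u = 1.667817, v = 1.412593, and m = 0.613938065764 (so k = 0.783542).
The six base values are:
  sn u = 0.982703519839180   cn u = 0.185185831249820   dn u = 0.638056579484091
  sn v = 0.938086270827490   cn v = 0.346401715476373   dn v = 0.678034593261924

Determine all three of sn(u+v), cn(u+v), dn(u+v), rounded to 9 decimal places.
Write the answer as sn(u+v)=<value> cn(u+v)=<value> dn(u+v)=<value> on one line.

m = k² = 0.613938065764
D = 1 − m·sn²u·sn²v = 0.4782587855197135
sn(u+v) = (sn u·cn v·dn v + sn v·cn u·dn u)/D = 0.3416532527555575/0.4782587855197135 = 0.714369005023693
cn(u+v) = (cn u·cn v − sn u·sn v·dn u·dn v)/D = -0.3346707647948031/0.4782587855197135 = -0.6997691938499858
dn(u+v) = (dn u·dn v − m·sn u·sn v·cn u·cn v)/D = 0.3963184969418255/0.4782587855197135 = 0.8286695591198702

sn(u+v)=0.714369005 cn(u+v)=-0.699769194 dn(u+v)=0.828669559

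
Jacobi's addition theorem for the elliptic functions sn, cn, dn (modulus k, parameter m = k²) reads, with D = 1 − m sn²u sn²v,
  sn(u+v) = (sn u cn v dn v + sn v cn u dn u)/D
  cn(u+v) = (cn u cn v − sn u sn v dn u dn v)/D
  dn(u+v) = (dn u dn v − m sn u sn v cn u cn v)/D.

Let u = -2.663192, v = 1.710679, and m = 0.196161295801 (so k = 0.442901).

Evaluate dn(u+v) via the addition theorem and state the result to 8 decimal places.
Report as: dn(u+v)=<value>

dn(u+v)=0.93494900

sn u = -0.6003103047575168, cn u = -0.7997671773722258, dn u = 0.9640066757463163
sn v = 0.9988716261562474, cn v = -0.04749183571914106, dn v = 0.8968172283089317
m = k² = 0.196161295801
D = 1 − m·sn²u·sn²v = 0.9294683129197324
dn(u+v) = (dn u·dn v − m·sn u·sn v·cn u·cn v)/D = 0.8690054675185628/0.9294683129197324 = 0.9349489976573402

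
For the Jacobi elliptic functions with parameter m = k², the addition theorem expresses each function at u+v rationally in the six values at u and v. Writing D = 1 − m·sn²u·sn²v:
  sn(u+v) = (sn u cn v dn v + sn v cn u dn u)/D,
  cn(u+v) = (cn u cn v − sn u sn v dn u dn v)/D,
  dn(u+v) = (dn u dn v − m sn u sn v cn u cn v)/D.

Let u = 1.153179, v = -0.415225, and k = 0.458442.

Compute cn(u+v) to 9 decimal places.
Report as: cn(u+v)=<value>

sn u = 0.8966344179366364, cn u = 0.4427716347864091, dn u = 0.9116106016596494
sn v = -0.4011813511896026, cn v = 0.9159986481745946, dn v = 0.9829415186721841
m = k² = 0.210169067364
D = 1 − m·sn²u·sn²v = 0.9728054997888703
cn(u+v) = (cn u·cn v − sn u·sn v·dn u·dn v)/D = 0.7279026235953606/0.9728054997888703 = 0.7482509337717957

cn(u+v)=0.748250934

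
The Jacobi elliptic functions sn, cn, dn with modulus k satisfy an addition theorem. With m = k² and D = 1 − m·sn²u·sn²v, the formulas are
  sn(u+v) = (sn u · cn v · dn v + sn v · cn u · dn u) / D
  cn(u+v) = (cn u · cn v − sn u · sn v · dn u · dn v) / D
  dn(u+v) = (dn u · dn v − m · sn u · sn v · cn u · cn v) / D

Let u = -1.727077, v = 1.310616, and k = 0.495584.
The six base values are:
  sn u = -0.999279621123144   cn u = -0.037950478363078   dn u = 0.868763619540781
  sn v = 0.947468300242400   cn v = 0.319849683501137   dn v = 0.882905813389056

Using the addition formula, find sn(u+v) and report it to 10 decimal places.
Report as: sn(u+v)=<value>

sn(u+v)=-0.4019178941

m = k² = 0.245603501056
D = 1 − m·sn²u·sn²v = 0.7798402153154805
sn(u+v) = (sn u·cn v·dn v + sn v·cn u·dn u)/D = -0.3134317371061779/0.7798402153154805 = -0.4019178941411486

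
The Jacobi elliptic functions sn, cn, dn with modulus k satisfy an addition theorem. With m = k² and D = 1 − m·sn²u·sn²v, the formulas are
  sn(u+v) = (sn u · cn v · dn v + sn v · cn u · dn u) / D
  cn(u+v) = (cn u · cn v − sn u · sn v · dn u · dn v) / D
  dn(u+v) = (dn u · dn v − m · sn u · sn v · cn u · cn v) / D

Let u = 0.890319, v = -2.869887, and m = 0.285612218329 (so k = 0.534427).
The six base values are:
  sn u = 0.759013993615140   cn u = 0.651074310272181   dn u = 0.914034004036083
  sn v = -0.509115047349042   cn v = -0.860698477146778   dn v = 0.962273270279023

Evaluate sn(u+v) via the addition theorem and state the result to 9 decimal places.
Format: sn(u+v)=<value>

sn(u+v)=-0.973114728

m = k² = 0.285612218329
D = 1 − m·sn²u·sn²v = 0.957351062667231
sn(u+v) = (sn u·cn v·dn v + sn v·cn u·dn u)/D = -0.9316124189275364/0.957351062667231 = -0.9731147279786943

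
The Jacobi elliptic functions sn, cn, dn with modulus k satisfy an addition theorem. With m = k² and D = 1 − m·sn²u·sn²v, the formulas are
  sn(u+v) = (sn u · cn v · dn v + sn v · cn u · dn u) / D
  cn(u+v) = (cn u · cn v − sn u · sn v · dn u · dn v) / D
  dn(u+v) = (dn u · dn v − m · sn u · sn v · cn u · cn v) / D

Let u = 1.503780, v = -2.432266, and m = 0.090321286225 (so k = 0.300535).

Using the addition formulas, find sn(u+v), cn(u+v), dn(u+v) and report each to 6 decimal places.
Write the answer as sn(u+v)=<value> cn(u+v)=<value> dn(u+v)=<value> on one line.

sn(u+v)=-0.794610 cn(u+v)=0.607120 dn(u+v)=0.971067

sn u = 0.9950441703765961, cn u = 0.09943389260987187, dn u = 0.9542388219275473
sn v = -0.7016465489227184, cn v = -0.7125251717552436, dn v = 0.977514255187338
m = k² = 0.090321286225
D = 1 − m·sn²u·sn²v = 0.9559737576610716
sn(u+v) = (sn u·cn v·dn v + sn v·cn u·dn u)/D = -0.7596265668327379/0.9559737576610716 = -0.7946102711974798
cn(u+v) = (cn u·cn v − sn u·sn v·dn u·dn v)/D = 0.5803906480109214/0.9559737576610716 = 0.6071198538241586
dn(u+v) = (dn u·dn v − m·sn u·sn v·cn u·cn v)/D = 0.9283143356874408/0.9559737576610716 = 0.9710667560150358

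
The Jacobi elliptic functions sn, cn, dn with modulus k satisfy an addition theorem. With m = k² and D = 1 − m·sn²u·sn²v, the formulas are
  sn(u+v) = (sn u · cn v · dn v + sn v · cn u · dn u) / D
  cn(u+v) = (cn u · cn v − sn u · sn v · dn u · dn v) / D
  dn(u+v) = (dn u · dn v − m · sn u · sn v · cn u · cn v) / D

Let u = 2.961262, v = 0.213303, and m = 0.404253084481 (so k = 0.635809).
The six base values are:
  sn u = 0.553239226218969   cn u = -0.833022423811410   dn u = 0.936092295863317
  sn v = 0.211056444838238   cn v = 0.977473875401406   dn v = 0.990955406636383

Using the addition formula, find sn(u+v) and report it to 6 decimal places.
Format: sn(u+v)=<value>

m = k² = 0.404253084481
D = 1 − m·sn²u·sn²v = 0.9944884150008973
sn(u+v) = (sn u·cn v·dn v + sn v·cn u·dn u)/D = 0.3713069492664846/0.9944884150008973 = 0.3733647809925966

sn(u+v)=0.373365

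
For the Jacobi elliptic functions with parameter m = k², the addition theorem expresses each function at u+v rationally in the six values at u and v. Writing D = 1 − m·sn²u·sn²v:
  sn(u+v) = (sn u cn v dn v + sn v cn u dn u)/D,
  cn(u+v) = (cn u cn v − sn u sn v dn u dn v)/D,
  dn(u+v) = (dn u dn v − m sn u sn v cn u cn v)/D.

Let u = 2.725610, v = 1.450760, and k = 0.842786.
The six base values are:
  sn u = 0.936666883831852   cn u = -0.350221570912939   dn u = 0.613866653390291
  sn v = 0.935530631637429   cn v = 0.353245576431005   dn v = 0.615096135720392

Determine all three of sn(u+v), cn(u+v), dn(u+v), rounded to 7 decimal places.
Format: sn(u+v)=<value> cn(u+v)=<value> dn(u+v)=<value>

m = k² = 0.710288241796
D = 1 − m·sn²u·sn²v = 0.4545926565523299
sn(u+v) = (sn u·cn v·dn v + sn v·cn u·dn u)/D = 0.00238985374763221/0.4545926565523299 = 0.005257132320959752
cn(u+v) = (cn u·cn v − sn u·sn v·dn u·dn v)/D = -0.454586374620236/0.4545926565523299 = -0.9999861811844001
dn(u+v) = (dn u·dn v − m·sn u·sn v·cn u·cn v)/D = 0.4545881945787597/0.4545926565523299 = 0.9999901846774118

sn(u+v)=0.0052571 cn(u+v)=-0.9999862 dn(u+v)=0.9999902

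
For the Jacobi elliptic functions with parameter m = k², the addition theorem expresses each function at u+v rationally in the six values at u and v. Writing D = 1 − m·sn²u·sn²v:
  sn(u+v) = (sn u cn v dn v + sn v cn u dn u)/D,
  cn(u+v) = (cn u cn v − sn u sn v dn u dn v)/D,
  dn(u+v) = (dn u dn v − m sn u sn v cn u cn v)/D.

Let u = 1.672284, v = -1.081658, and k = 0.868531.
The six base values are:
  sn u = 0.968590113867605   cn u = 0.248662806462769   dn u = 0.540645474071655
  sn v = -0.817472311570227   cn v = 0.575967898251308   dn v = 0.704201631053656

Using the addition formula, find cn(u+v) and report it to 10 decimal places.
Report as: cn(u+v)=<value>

m = k² = 0.754346097961
D = 1 − m·sn²u·sn²v = 0.5270700528064484
cn(u+v) = (cn u·cn v − sn u·sn v·dn u·dn v)/D = 0.4446769262283038/0.5270700528064484 = 0.8436770859216295

cn(u+v)=0.8436770859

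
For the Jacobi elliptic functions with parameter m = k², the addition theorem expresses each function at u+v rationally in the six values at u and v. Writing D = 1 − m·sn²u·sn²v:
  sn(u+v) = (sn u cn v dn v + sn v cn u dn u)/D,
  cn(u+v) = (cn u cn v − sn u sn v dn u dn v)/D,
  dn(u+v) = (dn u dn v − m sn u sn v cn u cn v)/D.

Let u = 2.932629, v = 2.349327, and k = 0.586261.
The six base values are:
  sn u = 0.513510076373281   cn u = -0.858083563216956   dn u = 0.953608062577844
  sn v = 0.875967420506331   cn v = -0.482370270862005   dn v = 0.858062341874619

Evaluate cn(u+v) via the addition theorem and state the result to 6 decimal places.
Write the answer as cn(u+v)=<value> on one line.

m = k² = 0.343701960121
D = 1 − m·sn²u·sn²v = 0.9304566100772757
cn(u+v) = (cn u·cn v − sn u·sn v·dn u·dn v)/D = 0.04584801854433003/0.9304566100772757 = 0.04927475182375489

cn(u+v)=0.049275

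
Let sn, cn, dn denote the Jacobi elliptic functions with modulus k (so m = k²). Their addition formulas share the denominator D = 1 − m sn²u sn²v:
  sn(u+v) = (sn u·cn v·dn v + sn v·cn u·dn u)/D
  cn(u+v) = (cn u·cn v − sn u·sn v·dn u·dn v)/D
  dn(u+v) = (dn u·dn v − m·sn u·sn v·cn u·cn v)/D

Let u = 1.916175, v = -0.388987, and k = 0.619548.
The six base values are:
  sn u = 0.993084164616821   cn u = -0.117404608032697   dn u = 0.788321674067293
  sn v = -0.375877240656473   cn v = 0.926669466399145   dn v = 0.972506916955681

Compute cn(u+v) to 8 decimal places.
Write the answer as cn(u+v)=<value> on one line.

m = k² = 0.383839724304
D = 1 − m·sn²u·sn²v = 0.9465172053641585
cn(u+v) = (cn u·cn v − sn u·sn v·dn u·dn v)/D = 0.1773774687371533/0.9465172053641585 = 0.1874001526141408

cn(u+v)=0.18740015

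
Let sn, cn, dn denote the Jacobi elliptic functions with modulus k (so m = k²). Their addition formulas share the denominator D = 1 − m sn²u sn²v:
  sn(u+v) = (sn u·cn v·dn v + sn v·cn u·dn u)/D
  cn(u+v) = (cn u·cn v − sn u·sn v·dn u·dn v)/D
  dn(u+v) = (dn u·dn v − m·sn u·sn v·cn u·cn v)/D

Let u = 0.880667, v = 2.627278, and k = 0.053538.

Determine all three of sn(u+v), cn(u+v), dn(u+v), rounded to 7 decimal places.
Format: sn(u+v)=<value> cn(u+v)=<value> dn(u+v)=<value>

sn(u+v)=-0.3560851 cn(u+v)=-0.9344535 dn(u+v)=0.9998183

sn u = 0.7709858765599153, cn u = 0.6368522420036999, dn u = 0.9991477397338937
sn v = 0.4938458800388884, cn v = -0.8695494504446632, dn v = 0.9996504147669848
m = k² = 0.002866317444
D = 1 − m·sn²u·sn²v = 0.9995844722795134
sn(u+v) = (sn u·cn v·dn v + sn v·cn u·dn u)/D = -0.3559371654961579/0.9995844722795134 = -0.3560851287380016
cn(u+v) = (cn u·cn v − sn u·sn v·dn u·dn v)/D = -0.934065228686345/0.9995844722795134 = -0.9344535200274227
dn(u+v) = (dn u·dn v − m·sn u·sn v·cn u·cn v)/D = 0.9994028116016092/0.9995844722795134 = 0.9998182638056692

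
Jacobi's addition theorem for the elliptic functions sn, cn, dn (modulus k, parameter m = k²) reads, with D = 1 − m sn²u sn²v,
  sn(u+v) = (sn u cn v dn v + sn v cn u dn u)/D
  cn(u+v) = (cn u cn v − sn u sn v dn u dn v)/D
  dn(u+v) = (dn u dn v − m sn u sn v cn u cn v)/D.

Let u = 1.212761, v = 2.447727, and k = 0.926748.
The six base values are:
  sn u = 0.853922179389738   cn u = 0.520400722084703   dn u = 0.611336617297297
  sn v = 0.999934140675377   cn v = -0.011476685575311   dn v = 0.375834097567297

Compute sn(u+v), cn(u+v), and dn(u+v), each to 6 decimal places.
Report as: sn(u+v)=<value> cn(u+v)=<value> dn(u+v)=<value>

sn(u+v)=0.841154 cn(u+v)=-0.540796 dn(u+v)=0.626356

m = k² = 0.858861855504
D = 1 − m·sn²u·sn²v = 0.3738149480465779
sn(u+v) = (sn u·cn v·dn v + sn v·cn u·dn u)/D = 0.314435816637241/0.3738149480465779 = 0.841153673175375
cn(u+v) = (cn u·cn v − sn u·sn v·dn u·dn v)/D = -0.2021576924055503/0.3738149480465779 = -0.5407961705703679
dn(u+v) = (dn u·dn v − m·sn u·sn v·cn u·cn v)/D = 0.2341410779881528/0.3738149480465779 = 0.6263555783729079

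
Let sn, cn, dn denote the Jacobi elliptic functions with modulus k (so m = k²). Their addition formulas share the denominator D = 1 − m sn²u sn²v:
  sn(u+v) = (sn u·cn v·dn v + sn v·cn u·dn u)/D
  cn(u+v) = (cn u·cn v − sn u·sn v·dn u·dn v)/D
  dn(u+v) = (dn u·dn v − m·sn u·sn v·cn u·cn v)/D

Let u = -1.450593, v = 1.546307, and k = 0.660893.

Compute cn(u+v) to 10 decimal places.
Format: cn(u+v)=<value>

cn(u+v)=0.9954289969

sn u = -0.964421113403139, cn u = 0.2643707926799967, dn u = 0.7705503245735874
sn v = 0.9811896188896268, cn v = 0.1930464498073686, dn v = 0.7612475789930374
m = k² = 0.436779557449
D = 1 − m·sn²u·sn²v = 0.6088875756240097
cn(u+v) = (cn u·cn v − sn u·sn v·dn u·dn v)/D = 0.6061043486136149/0.6088875756240097 = 0.9954289968759136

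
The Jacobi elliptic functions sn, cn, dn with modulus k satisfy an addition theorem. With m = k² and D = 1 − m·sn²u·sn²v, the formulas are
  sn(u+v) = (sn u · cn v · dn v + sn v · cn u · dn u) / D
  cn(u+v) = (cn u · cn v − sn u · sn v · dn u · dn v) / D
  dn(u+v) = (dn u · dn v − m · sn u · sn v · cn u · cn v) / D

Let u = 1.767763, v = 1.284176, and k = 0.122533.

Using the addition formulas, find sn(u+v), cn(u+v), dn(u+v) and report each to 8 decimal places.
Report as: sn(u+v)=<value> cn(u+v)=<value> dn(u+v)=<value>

sn(u+v)=0.10136950 cn(u+v)=-0.99484885 dn(u+v)=0.99992286

sn u = 0.9820800811321955, cn u = -0.1884640927163058, dn u = 0.9927330727965596
sn v = 0.9581227557271202, cn v = 0.2863577918581387, dn v = 0.9930845136522466
m = k² = 0.015014336089
D = 1 − m·sn²u·sn²v = 0.9867064109775343
sn(u+v) = (sn u·cn v·dn v + sn v·cn u·dn u)/D = 0.1000219327275742/0.9867064109775343 = 0.1013694971622634
cn(u+v) = (cn u·cn v − sn u·sn v·dn u·dn v)/D = -0.9816237336360645/0.9867064109775343 = -0.9948488453252936
dn(u+v) = (dn u·dn v − m·sn u·sn v·cn u·cn v)/D = 0.9866302915656835/0.9867064109775343 = 0.9999228550549546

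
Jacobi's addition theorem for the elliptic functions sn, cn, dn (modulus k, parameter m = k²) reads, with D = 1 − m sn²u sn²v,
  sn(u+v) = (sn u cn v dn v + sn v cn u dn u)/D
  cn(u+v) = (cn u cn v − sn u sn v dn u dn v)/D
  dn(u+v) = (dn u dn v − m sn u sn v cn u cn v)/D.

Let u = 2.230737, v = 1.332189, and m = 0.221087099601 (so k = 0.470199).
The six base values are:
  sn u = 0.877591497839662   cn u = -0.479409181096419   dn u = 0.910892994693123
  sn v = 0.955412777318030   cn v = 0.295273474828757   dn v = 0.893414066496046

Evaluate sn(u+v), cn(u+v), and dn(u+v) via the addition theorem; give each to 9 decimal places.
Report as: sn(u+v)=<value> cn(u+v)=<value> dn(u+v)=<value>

m = k² = 0.221087099601
D = 1 − m·sn²u·sn²v = 0.8445716249349492
sn(u+v) = (sn u·cn v·dn v + sn v·cn u·dn u)/D = -0.1857097173161393/0.8445716249349492 = -0.2198862853466609
cn(u+v) = (cn u·cn v − sn u·sn v·dn u·dn v)/D = -0.823901165516605/0.8445716249349492 = -0.9755255104385773
dn(u+v) = (dn u·dn v − m·sn u·sn v·cn u·cn v)/D = 0.8400454486771788/0.8445716249349492 = 0.9946408615632582

sn(u+v)=-0.219886285 cn(u+v)=-0.975525510 dn(u+v)=0.994640862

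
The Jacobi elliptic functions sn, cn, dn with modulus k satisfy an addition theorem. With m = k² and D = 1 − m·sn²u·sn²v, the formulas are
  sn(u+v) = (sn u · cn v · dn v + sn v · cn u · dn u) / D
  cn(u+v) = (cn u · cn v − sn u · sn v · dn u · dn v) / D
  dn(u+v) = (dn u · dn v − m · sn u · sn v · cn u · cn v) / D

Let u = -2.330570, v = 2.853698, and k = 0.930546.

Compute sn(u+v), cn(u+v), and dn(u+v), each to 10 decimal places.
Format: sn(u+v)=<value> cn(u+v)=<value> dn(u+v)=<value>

sn(u+v)=0.4827124110 cn(u+v)=0.8757789266 dn(u+v)=0.8934382154

sn u = -0.9991802333296558, cn u = 0.04048285221293759, dn u = 0.3681076716031516
sn v = 0.9880332728335018, cn v = -0.154240888787374, dn v = 0.3932995018603619
m = k² = 0.865915858116
D = 1 − m·sn²u·sn²v = 0.1560698530455498
sn(u+v) = (sn u·cn v·dn v + sn v·cn u·dn u)/D = 0.07533685505166417/0.1560698530455498 = 0.4827124110232661
cn(u+v) = (cn u·cn v − sn u·sn v·dn u·dn v)/D = 0.1366826883719517/0.1560698530455498 = 0.8757789265814207
dn(u+v) = (dn u·dn v − m·sn u·sn v·cn u·cn v)/D = 0.1394387709766124/0.1560698530455498 = 0.8934382153606337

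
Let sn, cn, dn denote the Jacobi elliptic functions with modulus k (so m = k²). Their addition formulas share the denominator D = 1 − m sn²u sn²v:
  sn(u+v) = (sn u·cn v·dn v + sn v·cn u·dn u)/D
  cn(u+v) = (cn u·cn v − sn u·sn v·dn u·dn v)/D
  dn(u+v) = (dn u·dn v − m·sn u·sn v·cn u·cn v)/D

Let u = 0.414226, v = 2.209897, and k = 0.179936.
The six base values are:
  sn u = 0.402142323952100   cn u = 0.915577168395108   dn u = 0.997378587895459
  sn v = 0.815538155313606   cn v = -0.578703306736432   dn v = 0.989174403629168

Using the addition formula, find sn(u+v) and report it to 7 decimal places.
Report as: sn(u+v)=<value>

m = k² = 0.032376964096
D = 1 − m·sn²u·sn²v = 0.996517555053987
sn(u+v) = (sn u·cn v·dn v + sn v·cn u·dn u)/D = 0.5145289896635795/0.996517555053987 = 0.5163270702598957

sn(u+v)=0.5163271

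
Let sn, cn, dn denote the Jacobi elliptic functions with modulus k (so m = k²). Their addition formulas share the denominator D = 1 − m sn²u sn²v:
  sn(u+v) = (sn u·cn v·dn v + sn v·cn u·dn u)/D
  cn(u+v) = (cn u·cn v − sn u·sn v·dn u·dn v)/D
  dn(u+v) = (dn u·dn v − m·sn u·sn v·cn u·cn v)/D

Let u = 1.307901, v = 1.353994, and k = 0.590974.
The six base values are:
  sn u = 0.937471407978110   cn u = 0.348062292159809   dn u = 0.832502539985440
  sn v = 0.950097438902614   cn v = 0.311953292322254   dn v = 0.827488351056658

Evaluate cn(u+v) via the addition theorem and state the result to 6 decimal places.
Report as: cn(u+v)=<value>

m = k² = 0.349250268676
D = 1 − m·sn²u·sn²v = 0.7229302545423404
cn(u+v) = (cn u·cn v − sn u·sn v·dn u·dn v)/D = -0.5050042682965355/0.7229302545423404 = -0.6985518521648184

cn(u+v)=-0.698552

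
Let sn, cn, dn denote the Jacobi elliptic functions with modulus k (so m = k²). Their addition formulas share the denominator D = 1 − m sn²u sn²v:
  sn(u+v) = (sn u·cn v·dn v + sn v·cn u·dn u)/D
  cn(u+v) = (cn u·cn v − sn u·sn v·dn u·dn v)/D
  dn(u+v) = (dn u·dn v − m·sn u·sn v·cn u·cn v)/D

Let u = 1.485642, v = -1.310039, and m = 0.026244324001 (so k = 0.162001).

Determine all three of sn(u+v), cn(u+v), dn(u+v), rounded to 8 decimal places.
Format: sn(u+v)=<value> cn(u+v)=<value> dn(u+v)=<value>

sn u = 0.9955517587541377, cn u = 0.09421621750815085, dn u = 0.9869086274197196
sn v = -0.9643763578912223, cn v = 0.2645340060190015, dn v = 0.987720713365633
m = k² = 0.026244324001
D = 1 − m·sn²u·sn²v = 0.9758088681558295
sn(u+v) = (sn u·cn v·dn v + sn v·cn u·dn u)/D = 0.1704530432437184/0.9758088681558295 = 0.174678719169519
cn(u+v) = (cn u·cn v − sn u·sn v·dn u·dn v)/D = 0.9608062797570154/0.9758088681558295 = 0.9846254846738918
dn(u+v) = (dn u·dn v − m·sn u·sn v·cn u·cn v)/D = 0.9754180838413254/0.9758088681558295 = 0.9995995278099464

sn(u+v)=0.17467872 cn(u+v)=0.98462548 dn(u+v)=0.99959953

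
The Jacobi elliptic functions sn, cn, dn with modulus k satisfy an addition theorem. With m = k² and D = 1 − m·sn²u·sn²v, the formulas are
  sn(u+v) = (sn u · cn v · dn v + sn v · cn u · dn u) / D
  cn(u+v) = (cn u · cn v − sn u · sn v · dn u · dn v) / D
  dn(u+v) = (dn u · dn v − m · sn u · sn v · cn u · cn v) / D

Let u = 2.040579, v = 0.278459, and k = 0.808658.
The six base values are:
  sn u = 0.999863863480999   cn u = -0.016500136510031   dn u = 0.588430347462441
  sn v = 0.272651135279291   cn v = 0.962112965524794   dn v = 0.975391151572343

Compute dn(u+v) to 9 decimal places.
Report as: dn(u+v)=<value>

dn(u+v)=0.606242485

m = k² = 0.653927760964
D = 1 − m·sn²u·sn²v = 0.9514011334292279
dn(u+v) = (dn u·dn v − m·sn u·sn v·cn u·cn v)/D = 0.5767797876390598/0.9514011334292279 = 0.6062424852912631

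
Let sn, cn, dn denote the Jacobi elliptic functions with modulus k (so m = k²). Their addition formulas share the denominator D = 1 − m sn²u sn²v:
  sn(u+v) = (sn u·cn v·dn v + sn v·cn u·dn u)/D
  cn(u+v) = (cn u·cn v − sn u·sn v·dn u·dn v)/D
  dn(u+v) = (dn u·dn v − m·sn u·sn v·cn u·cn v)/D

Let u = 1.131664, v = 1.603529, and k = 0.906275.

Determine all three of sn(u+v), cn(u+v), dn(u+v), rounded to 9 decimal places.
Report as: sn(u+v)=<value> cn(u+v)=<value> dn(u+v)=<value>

sn u = 0.8302156883807839, cn u = 0.5574422936649328, dn u = 0.6587022374600362
sn v = 0.9497546209668517, cn v = 0.312995463149407, dn v = 0.5090467554082303
m = k² = 0.821334375625
D = 1 − m·sn²u·sn²v = 0.4893483939110294
sn(u+v) = (sn u·cn v·dn v + sn v·cn u·dn u)/D = 0.4810166666439357/0.4893483939110294 = 0.9829738334267251
cn(u+v) = (cn u·cn v − sn u·sn v·dn u·dn v)/D = -0.08991561062496802/0.4893483939110294 = -0.1837455925957652
dn(u+v) = (dn u·dn v − m·sn u·sn v·cn u·cn v)/D = 0.2223149549767589/0.4893483939110294 = 0.4543081324942061

sn(u+v)=0.982973833 cn(u+v)=-0.183745593 dn(u+v)=0.454308132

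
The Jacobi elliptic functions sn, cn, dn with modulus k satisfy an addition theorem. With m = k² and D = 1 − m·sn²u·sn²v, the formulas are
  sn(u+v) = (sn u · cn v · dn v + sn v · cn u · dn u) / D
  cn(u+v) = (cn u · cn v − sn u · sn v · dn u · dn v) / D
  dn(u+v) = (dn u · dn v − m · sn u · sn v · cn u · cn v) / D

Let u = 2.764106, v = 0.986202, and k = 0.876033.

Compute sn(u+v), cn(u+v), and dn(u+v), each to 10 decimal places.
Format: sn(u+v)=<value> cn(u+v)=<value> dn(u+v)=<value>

sn u = 0.9585149179986178, cn u = -0.2850423687350759, dn u = 0.5430649406339265
sn v = 0.7748436671318576, cn v = 0.6321529019989192, dn v = 0.734333715898945
m = k² = 0.767433817089
D = 1 − m·sn²u·sn²v = 0.5766818775622751
sn(u+v) = (sn u·cn v·dn v + sn v·cn u·dn u)/D = 0.3250102493427506/0.5766818775622751 = 0.5635867225733189
cn(u+v) = (cn u·cn v − sn u·sn v·dn u·dn v)/D = -0.476372045496914/0.5766818775622751 = -0.8260569024825498
dn(u+v) = (dn u·dn v − m·sn u·sn v·cn u·cn v)/D = 0.5014944448327994/0.5766818775622751 = 0.8696206077303751

sn(u+v)=0.5635867226 cn(u+v)=-0.8260569025 dn(u+v)=0.8696206077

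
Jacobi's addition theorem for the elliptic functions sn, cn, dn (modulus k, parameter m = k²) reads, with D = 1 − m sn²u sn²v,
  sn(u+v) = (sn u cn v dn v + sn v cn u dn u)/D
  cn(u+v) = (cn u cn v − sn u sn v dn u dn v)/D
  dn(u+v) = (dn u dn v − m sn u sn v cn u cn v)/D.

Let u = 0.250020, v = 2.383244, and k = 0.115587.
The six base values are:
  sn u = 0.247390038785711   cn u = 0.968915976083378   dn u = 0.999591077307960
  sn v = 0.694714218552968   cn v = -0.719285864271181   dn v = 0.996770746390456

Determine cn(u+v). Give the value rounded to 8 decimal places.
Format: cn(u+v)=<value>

m = k² = 0.013360354569
D = 1 − m·sn²u·sn²v = 0.9996053657483135
cn(u+v) = (cn u·cn v − sn u·sn v·dn u·dn v)/D = -0.8681678931435286/0.9996053657483135 = -0.8685106371889173

cn(u+v)=-0.86851064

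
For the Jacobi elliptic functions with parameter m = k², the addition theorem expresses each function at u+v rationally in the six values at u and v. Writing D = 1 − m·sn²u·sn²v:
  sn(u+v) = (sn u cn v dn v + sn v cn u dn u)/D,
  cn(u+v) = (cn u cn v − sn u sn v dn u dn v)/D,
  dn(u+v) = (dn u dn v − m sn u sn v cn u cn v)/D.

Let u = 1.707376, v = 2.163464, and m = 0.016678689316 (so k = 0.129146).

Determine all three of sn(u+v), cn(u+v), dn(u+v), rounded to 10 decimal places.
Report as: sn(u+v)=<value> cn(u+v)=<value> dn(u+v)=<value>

sn u = 0.991705764578677, cn u = -0.1285288936442762, dn u = 0.991764506945055
sn v = 0.8355481578106307, cn v = -0.5494172148552149, dn v = 0.994160916434161
m = k² = 0.016678689316
D = 1 − m·sn²u·sn²v = 0.9885482840716887
sn(u+v) = (sn u·cn v·dn v + sn v·cn u·dn u)/D = -0.6481863883578378/0.9885482840716887 = -0.6556952237963036
cn(u+v) = (cn u·cn v − sn u·sn v·dn u·dn v)/D = -0.7463793377959377/0.9885482840716887 = -0.7550256773717801
dn(u+v) = (dn u·dn v − m·sn u·sn v·cn u·cn v)/D = 0.9849975797484958/0.9885482840716887 = 0.9964081629795885

sn(u+v)=-0.6556952238 cn(u+v)=-0.7550256774 dn(u+v)=0.9964081630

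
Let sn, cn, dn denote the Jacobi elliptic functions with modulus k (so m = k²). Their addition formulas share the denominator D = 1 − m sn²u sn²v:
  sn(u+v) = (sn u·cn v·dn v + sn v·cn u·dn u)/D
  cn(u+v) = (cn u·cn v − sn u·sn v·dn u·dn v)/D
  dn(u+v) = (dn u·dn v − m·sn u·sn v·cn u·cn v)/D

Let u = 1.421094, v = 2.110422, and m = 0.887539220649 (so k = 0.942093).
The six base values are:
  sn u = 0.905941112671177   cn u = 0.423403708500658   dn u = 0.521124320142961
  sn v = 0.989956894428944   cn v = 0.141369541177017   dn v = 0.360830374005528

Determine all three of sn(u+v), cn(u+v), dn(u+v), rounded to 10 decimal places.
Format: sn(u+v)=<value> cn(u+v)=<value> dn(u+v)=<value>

m = k² = 0.887539220649
D = 1 − m·sn²u·sn²v = 0.2861284723526733
sn(u+v) = (sn u·cn v·dn v + sn v·cn u·dn u)/D = 0.2646424396236658/0.2861284723526733 = 0.9249077431814461
cn(u+v) = (cn u·cn v − sn u·sn v·dn u·dn v)/D = -0.1087836469369772/0.2861284723526733 = -0.3801916182703194
dn(u+v) = (dn u·dn v − m·sn u·sn v·cn u·cn v)/D = 0.1403928144316054/0.2861284723526733 = 0.4906635584960641

sn(u+v)=0.9249077432 cn(u+v)=-0.3801916183 dn(u+v)=0.4906635585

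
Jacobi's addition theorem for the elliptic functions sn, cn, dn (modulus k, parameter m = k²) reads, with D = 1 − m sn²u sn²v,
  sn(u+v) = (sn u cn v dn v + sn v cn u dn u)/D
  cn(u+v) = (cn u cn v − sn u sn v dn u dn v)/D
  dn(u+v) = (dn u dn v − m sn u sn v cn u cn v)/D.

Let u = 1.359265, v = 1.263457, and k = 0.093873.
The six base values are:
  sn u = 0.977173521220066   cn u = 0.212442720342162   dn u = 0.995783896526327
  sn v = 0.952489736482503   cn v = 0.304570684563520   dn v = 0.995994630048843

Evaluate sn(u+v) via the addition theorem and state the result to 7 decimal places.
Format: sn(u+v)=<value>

sn(u+v)=0.5017530

m = k² = 0.008812140129
D = 1 − m·sn²u·sn²v = 0.9923661190231398
sn(u+v) = (sn u·cn v·dn v + sn v·cn u·dn u)/D = 0.4979227207071487/0.9923661190231398 = 0.5017530437227052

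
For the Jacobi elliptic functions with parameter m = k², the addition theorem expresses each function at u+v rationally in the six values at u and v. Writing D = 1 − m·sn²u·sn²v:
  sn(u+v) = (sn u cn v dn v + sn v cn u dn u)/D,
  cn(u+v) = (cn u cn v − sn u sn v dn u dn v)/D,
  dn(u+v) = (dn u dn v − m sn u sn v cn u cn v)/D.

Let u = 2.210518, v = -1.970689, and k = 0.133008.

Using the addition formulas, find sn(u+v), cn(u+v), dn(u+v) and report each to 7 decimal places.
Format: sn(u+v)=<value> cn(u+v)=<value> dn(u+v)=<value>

sn u = 0.8093410277942783, cn u = -0.5873389998364669, dn u = 0.9941889805730406
sn v = -0.9250775400175564, cn v = -0.3797782839434954, dn v = 0.9924013757893873
m = k² = 0.017691128064
D = 1 − m·sn²u·sn²v = 0.9900831233091562
sn(u+v) = (sn u·cn v·dn v + sn v·cn u·dn u)/D = 0.2351422355924074/0.9900831233091562 = 0.2374974687039319
cn(u+v) = (cn u·cn v − sn u·sn v·dn u·dn v)/D = 0.9617550208354613/0.9900831233091562 = 0.9713881574114567
dn(u+v) = (dn u·dn v − m·sn u·sn v·cn u·cn v)/D = 0.9895890134250546/0.9900831233091562 = 0.9995009410094275

sn(u+v)=0.2374975 cn(u+v)=0.9713882 dn(u+v)=0.9995009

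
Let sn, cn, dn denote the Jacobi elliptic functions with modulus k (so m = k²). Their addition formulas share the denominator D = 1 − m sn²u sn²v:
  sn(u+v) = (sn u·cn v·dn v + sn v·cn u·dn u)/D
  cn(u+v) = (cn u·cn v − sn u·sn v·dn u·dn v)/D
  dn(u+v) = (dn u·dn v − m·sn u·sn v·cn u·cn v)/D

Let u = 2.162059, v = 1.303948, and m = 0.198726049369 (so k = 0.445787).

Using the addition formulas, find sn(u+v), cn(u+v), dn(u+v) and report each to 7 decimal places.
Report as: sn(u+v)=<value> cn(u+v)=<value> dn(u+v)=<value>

sn u = 0.898719233540805, cn u = -0.4385245024668838, dn u = 0.916236712325907
sn v = 0.9495161260887026, cn v = 0.3137182275506206, dn v = 0.9059980103634066
m = k² = 0.198726049369
D = 1 − m·sn²u·sn²v = 0.8552869952207314
sn(u+v) = (sn u·cn v·dn v + sn v·cn u·dn u)/D = -0.1260669680334765/0.8552869952207314 = -0.1473972698496852
cn(u+v) = (cn u·cn v − sn u·sn v·dn u·dn v)/D = -0.8459450122582163/0.8552869952207314 = -0.9890773705028637
dn(u+v) = (dn u·dn v − m·sn u·sn v·cn u·cn v)/D = 0.8534386415278651/0.8552869952207314 = 0.9978389082223923

sn(u+v)=-0.1473973 cn(u+v)=-0.9890774 dn(u+v)=0.9978389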